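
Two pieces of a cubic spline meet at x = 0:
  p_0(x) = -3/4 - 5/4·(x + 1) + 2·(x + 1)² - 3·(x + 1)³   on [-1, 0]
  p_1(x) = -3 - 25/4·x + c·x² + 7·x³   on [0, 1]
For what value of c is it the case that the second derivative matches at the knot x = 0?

p_0''(x) = 4 - 18·(x + 1), so p_0''(0) = -14. On the right, p_1''(0) = 2c, so c = -7.

-7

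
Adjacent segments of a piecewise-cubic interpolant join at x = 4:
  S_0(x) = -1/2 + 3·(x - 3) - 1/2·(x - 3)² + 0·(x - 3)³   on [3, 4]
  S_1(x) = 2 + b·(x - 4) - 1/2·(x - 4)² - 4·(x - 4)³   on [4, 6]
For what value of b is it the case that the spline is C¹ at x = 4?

S_0'(x) = 3 - 1·(x - 3) + 0·(x - 3)², so S_0'(4) = 2. On the right, S_1'(4) = b, so b = 2.

2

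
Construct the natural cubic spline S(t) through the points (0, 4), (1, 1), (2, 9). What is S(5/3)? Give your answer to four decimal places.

5.5185

Put σ_i = S'' at the i-th knot. Here h = (1, 1) and Δ = (-3, 8), so the interior equations h_(i-1)·σ_(i-1) + 2(h_(i-1)+h_i)·σ_i + h_i·σ_(i+1) = 6(Δ_i − Δ_(i-1)) read
  1·σ_0 + 4·σ_1 + 1·σ_2 = 6(Δ_1 - Δ_0) = 66
Natural end conditions: σ_0 = σ_2 = 0.
Solving: σ_0 = 0, σ_1 = 33/2, σ_2 = 0.
On [1, 2], S(t) = 1 + 5/2·(t - 1) + 33/4·(t - 1)² - 11/4·(t - 1)³.
With (t - 1) = 2/3: S(5/3) = 149/27.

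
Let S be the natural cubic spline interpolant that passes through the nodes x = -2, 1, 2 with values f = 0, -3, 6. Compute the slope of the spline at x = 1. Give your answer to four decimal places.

6.5000

Let M_i = S''(x_i). Step sizes h_i = 3, 1; slopes of the chords Δ_i = (y_(i+1) - y_i)/h_i = -1, 9.
  3·M_0 + 8·M_1 + 1·M_2 = 6(Δ_1 - Δ_0) = 60
Natural end conditions: M_0 = M_2 = 0.
Solving: M_0 = 0, M_1 = 15/2, M_2 = 0.
On [1, 2], S'(x) = b_1 + 2c_1·(x - 1) + 3d_1·(x - 1)² with b_1 = Δ_1 - h_1(2M_1 + M_2)/6 = 13/2, c_1 = M_1/2 = 15/4, d_1 = (M_2 - M_1)/(6h_1) = -5/4. So S'(1) = 13/2.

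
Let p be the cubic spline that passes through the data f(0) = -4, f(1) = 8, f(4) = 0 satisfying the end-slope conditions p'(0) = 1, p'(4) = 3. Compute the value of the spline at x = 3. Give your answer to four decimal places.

3.3519

Put M_i = p'' at the i-th knot. Here h = (1, 3) and Δ = (12, -8/3), so the interior equations h_(i-1)·M_(i-1) + 2(h_(i-1)+h_i)·M_i + h_i·M_(i+1) = 6(Δ_i − Δ_(i-1)) read
  1·M_0 + 8·M_1 + 3·M_2 = 6(Δ_1 - Δ_0) = -88
Clamped end conditions give two more equations: 2h_0·M_0 + h_0·M_1 = 6(Δ_0 - p'(0)) = 66 and h_1·M_1 + 2h_1·M_2 = 6(p'(4) - Δ_1) = 34.
Solving: M_0 = 89/2, M_1 = -23, M_2 = 103/6.
On [1, 4], p(x) = 8 + 47/4·(x - 1) - 23/2·(x - 1)² + 241/108·(x - 1)³.
With (x - 1) = 2: p(3) = 181/54.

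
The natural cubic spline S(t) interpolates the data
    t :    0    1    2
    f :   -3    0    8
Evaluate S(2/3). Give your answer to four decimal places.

-1.4630

With σ_i denoting the second derivative at x_i, h_i = 1, 1, and Δ_i = (y_(i+1) − y_i)/h_i = 3, 8:
  1·σ_0 + 4·σ_1 + 1·σ_2 = 6(Δ_1 - Δ_0) = 30
Natural end conditions: σ_0 = σ_2 = 0.
Solving the tridiagonal system: σ_0 = 0, σ_1 = 15/2, σ_2 = 0.
On [0, 1], S(t) = -3 + 7/4·t + 0·t² + 5/4·t³.
With t = 2/3: S(2/3) = -79/54.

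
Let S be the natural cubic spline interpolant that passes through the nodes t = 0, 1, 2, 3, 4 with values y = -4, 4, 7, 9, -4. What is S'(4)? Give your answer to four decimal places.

With M_i denoting the second derivative at x_i, h_i = 1, 1, 1, 1, and Δ_i = (y_(i+1) − y_i)/h_i = 8, 3, 2, -13:
  1·M_0 + 4·M_1 + 1·M_2 = 6(Δ_1 - Δ_0) = -30
  1·M_1 + 4·M_2 + 1·M_3 = 6(Δ_2 - Δ_1) = -6
  1·M_2 + 4·M_3 + 1·M_4 = 6(Δ_3 - Δ_2) = -90
Natural end conditions: M_0 = M_4 = 0.
Solving the tridiagonal system: M_0 = 0, M_1 = -129/14, M_2 = 48/7, M_3 = -339/14, M_4 = 0.
On [3, 4], S'(t) = b_3 + 2c_3·(t - 3) + 3d_3·(t - 3)² with b_3 = Δ_3 - h_3(2M_3 + M_4)/6 = -69/14, c_3 = M_3/2 = -339/28, d_3 = (M_4 - M_3)/(6h_3) = 113/28. So S'(4) = -477/28.

-17.0357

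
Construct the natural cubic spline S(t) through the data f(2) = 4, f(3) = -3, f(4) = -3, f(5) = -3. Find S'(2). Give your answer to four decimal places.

Put σ_i = S'' at the i-th knot. Here h = (1, 1, 1) and Δ = (-7, 0, 0), so the interior equations h_(i-1)·σ_(i-1) + 2(h_(i-1)+h_i)·σ_i + h_i·σ_(i+1) = 6(Δ_i − Δ_(i-1)) read
  1·σ_0 + 4·σ_1 + 1·σ_2 = 6(Δ_1 - Δ_0) = 42
  1·σ_1 + 4·σ_2 + 1·σ_3 = 6(Δ_2 - Δ_1) = 0
Natural end conditions: σ_0 = σ_3 = 0.
Solving the tridiagonal system: σ_0 = 0, σ_1 = 56/5, σ_2 = -14/5, σ_3 = 0.
On [2, 3], S'(t) = b_0 + 2c_0·(t - 2) + 3d_0·(t - 2)² with b_0 = Δ_0 - h_0(2σ_0 + σ_1)/6 = -133/15, c_0 = σ_0/2 = 0, d_0 = (σ_1 - σ_0)/(6h_0) = 28/15. So S'(2) = -133/15.

-8.8667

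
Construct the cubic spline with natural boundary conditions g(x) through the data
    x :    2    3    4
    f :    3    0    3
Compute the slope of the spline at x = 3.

Let σ_i = g''(x_i). Step sizes h_i = 1, 1; slopes of the chords Δ_i = (y_(i+1) - y_i)/h_i = -3, 3.
  1·σ_0 + 4·σ_1 + 1·σ_2 = 6(Δ_1 - Δ_0) = 36
Natural end conditions: σ_0 = σ_2 = 0.
Hence σ_0 = 0, σ_1 = 9, σ_2 = 0.
On [3, 4], g'(x) = b_1 + 2c_1·(x - 3) + 3d_1·(x - 3)² with b_1 = Δ_1 - h_1(2σ_1 + σ_2)/6 = 0, c_1 = σ_1/2 = 9/2, d_1 = (σ_2 - σ_1)/(6h_1) = -3/2. So g'(3) = 0.

0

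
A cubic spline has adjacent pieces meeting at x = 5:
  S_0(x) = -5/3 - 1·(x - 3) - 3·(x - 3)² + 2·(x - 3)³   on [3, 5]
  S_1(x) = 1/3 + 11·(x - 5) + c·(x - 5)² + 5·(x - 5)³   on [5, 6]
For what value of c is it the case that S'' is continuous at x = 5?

9

S_0''(x) = -6 + 12·(x - 3), so S_0''(5) = 18. On the right, S_1''(5) = 2c, so c = 9.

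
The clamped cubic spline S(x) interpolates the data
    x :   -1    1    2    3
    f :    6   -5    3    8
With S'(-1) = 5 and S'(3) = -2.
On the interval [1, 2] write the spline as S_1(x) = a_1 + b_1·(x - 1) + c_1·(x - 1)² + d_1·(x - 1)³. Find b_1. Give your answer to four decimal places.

1.0909

Let m_i = S''(x_i). Step sizes h_i = 2, 1, 1; slopes of the chords Δ_i = (y_(i+1) - y_i)/h_i = -11/2, 8, 5.
  2·m_0 + 6·m_1 + 1·m_2 = 6(Δ_1 - Δ_0) = 81
  1·m_1 + 4·m_2 + 1·m_3 = 6(Δ_2 - Δ_1) = -18
Clamped end conditions give two more equations: 2h_0·m_0 + h_0·m_1 = 6(Δ_0 - S'(-1)) = -63 and h_2·m_2 + 2h_2·m_3 = 6(S'(3) - Δ_2) = -42.
Solving the tridiagonal system: m_0 = -607/22, m_1 = 521/22, m_2 = -65/11, m_3 = -397/22.
On [1, 2], with S_1(x) = a_1 + b_1·(x - 1) + c_1·(x - 1)² + d_1·(x - 1)³: c_1 = m_1/2 = 521/44, d_1 = (m_2 - m_1)/(6h_1) = -217/44, b_1 = Δ_1 - h_1(2m_1 + m_2)/6 = 12/11.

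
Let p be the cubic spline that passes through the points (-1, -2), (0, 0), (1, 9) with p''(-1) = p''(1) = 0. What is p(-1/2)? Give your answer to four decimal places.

-1.6563

Let σ_i = p''(x_i). Step sizes h_i = 1, 1; slopes of the chords Δ_i = (y_(i+1) - y_i)/h_i = 2, 9.
  1·σ_0 + 4·σ_1 + 1·σ_2 = 6(Δ_1 - Δ_0) = 42
Natural end conditions: σ_0 = σ_2 = 0.
Hence σ_0 = 0, σ_1 = 21/2, σ_2 = 0.
On [-1, 0], p(x) = -2 + 1/4·(x + 1) + 0·(x + 1)² + 7/4·(x + 1)³.
With (x + 1) = 1/2: p(-1/2) = -53/32.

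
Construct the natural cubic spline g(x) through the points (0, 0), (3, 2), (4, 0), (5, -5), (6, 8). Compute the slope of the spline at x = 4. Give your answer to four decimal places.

-6.0402

With σ_i denoting the second derivative at x_i, h_i = 3, 1, 1, 1, and Δ_i = (y_(i+1) − y_i)/h_i = 2/3, -2, -5, 13:
  3·σ_0 + 8·σ_1 + 1·σ_2 = 6(Δ_1 - Δ_0) = -16
  1·σ_1 + 4·σ_2 + 1·σ_3 = 6(Δ_2 - Δ_1) = -18
  1·σ_2 + 4·σ_3 + 1·σ_4 = 6(Δ_3 - Δ_2) = 108
Natural end conditions: σ_0 = σ_4 = 0.
Solving: σ_0 = 0, σ_1 = -15/29, σ_2 = -344/29, σ_3 = 869/29, σ_4 = 0.
On [4, 5], g'(x) = b_2 + 2c_2·(x - 4) + 3d_2·(x - 4)² with b_2 = Δ_2 - h_2(2σ_2 + σ_3)/6 = -1051/174, c_2 = σ_2/2 = -172/29, d_2 = (σ_3 - σ_2)/(6h_2) = 1213/174. So g'(4) = -1051/174.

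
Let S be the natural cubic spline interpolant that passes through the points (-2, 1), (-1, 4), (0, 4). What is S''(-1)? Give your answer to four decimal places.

With M_i denoting the second derivative at x_i, h_i = 1, 1, and Δ_i = (y_(i+1) − y_i)/h_i = 3, 0:
  1·M_0 + 4·M_1 + 1·M_2 = 6(Δ_1 - Δ_0) = -18
Natural end conditions: M_0 = M_2 = 0.
Solving the tridiagonal system: M_0 = 0, M_1 = -9/2, M_2 = 0.

-4.5000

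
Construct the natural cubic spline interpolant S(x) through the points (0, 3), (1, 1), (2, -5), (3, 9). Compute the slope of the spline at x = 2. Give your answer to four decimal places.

2.8000

With σ_i denoting the second derivative at x_i, h_i = 1, 1, 1, and Δ_i = (y_(i+1) − y_i)/h_i = -2, -6, 14:
  1·σ_0 + 4·σ_1 + 1·σ_2 = 6(Δ_1 - Δ_0) = -24
  1·σ_1 + 4·σ_2 + 1·σ_3 = 6(Δ_2 - Δ_1) = 120
Natural end conditions: σ_0 = σ_3 = 0.
Forward elimination and back-substitution give σ_0 = 0, σ_1 = -72/5, σ_2 = 168/5, σ_3 = 0.
On [2, 3], S'(x) = b_2 + 2c_2·(x - 2) + 3d_2·(x - 2)² with b_2 = Δ_2 - h_2(2σ_2 + σ_3)/6 = 14/5, c_2 = σ_2/2 = 84/5, d_2 = (σ_3 - σ_2)/(6h_2) = -28/5. So S'(2) = 14/5.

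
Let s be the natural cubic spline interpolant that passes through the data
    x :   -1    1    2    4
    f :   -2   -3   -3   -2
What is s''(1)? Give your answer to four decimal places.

0.4286

With M_i denoting the second derivative at x_i, h_i = 2, 1, 2, and Δ_i = (y_(i+1) − y_i)/h_i = -1/2, 0, 1/2:
  2·M_0 + 6·M_1 + 1·M_2 = 6(Δ_1 - Δ_0) = 3
  1·M_1 + 6·M_2 + 2·M_3 = 6(Δ_2 - Δ_1) = 3
Natural end conditions: M_0 = M_3 = 0.
Forward elimination and back-substitution give M_0 = 0, M_1 = 3/7, M_2 = 3/7, M_3 = 0.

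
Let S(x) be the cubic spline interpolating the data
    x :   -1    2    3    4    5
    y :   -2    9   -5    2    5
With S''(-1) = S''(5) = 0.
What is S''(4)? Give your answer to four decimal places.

-16.0172

Put σ_i = S'' at the i-th knot. Here h = (3, 1, 1, 1) and Δ = (11/3, -14, 7, 3), so the interior equations h_(i-1)·σ_(i-1) + 2(h_(i-1)+h_i)·σ_i + h_i·σ_(i+1) = 6(Δ_i − Δ_(i-1)) read
  3·σ_0 + 8·σ_1 + 1·σ_2 = 6(Δ_1 - Δ_0) = -106
  1·σ_1 + 4·σ_2 + 1·σ_3 = 6(Δ_2 - Δ_1) = 126
  1·σ_2 + 4·σ_3 + 1·σ_4 = 6(Δ_3 - Δ_2) = -24
Natural end conditions: σ_0 = σ_4 = 0.
Forward elimination and back-substitution give σ_0 = 0, σ_1 = -1059/58, σ_2 = 1162/29, σ_3 = -929/58, σ_4 = 0.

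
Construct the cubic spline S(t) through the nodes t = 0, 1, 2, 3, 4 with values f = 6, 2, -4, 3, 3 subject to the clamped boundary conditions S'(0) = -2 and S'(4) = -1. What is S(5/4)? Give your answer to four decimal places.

Put m_i = S'' at the i-th knot. Here h = (1, 1, 1, 1) and Δ = (-4, -6, 7, 0), so the interior equations h_(i-1)·m_(i-1) + 2(h_(i-1)+h_i)·m_i + h_i·m_(i+1) = 6(Δ_i − Δ_(i-1)) read
  1·m_0 + 4·m_1 + 1·m_2 = 6(Δ_1 - Δ_0) = -12
  1·m_1 + 4·m_2 + 1·m_3 = 6(Δ_2 - Δ_1) = 78
  1·m_2 + 4·m_3 + 1·m_4 = 6(Δ_3 - Δ_2) = -42
Clamped end conditions give two more equations: 2h_0·m_0 + h_0·m_1 = 6(Δ_0 - S'(0)) = -12 and h_3·m_3 + 2h_3·m_4 = 6(S'(4) - Δ_3) = -6.
Hence m_0 = -19/14, m_1 = -65/7, m_2 = 53/2, m_3 = -131/7, m_4 = 89/14.
On [1, 2], S(t) = 2 - 205/28·(t - 1) - 65/14·(t - 1)² + 167/28·(t - 1)³.
With (t - 1) = 1/4: S(5/4) = -7/256.

-0.0273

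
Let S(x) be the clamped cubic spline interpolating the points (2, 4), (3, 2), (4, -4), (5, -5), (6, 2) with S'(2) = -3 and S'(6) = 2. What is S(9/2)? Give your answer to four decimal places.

Let M_i = S''(x_i). Step sizes h_i = 1, 1, 1, 1; slopes of the chords Δ_i = (y_(i+1) - y_i)/h_i = -2, -6, -1, 7.
  1·M_0 + 4·M_1 + 1·M_2 = 6(Δ_1 - Δ_0) = -24
  1·M_1 + 4·M_2 + 1·M_3 = 6(Δ_2 - Δ_1) = 30
  1·M_2 + 4·M_3 + 1·M_4 = 6(Δ_3 - Δ_2) = 48
Clamped end conditions give two more equations: 2h_0·M_0 + h_0·M_1 = 6(Δ_0 - S'(2)) = 6 and h_3·M_3 + 2h_3·M_4 = 6(S'(6) - Δ_3) = -30.
Hence M_0 = 215/28, M_1 = -131/14, M_2 = 23/4, M_3 = 229/14, M_4 = -649/28.
On [4, 5], S(x) = -4 - 79/14·(x - 4) + 23/8·(x - 4)² + 99/56·(x - 4)³.
With (x - 4) = 1/2: S(9/2) = -2635/448.

-5.8817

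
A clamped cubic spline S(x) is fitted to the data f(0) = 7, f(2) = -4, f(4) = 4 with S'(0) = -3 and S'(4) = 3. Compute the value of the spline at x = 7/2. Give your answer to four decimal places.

With σ_i denoting the second derivative at x_i, h_i = 2, 2, and Δ_i = (y_(i+1) − y_i)/h_i = -11/2, 4:
  2·σ_0 + 8·σ_1 + 2·σ_2 = 6(Δ_1 - Δ_0) = 57
Clamped end conditions give two more equations: 2h_0·σ_0 + h_0·σ_1 = 6(Δ_0 - S'(0)) = -15 and h_1·σ_1 + 2h_1·σ_2 = 6(S'(4) - Δ_1) = -6.
Solving the tridiagonal system: σ_0 = -75/8, σ_1 = 45/4, σ_2 = -57/8.
On [2, 4], S(x) = -4 - 9/8·(x - 2) + 45/8·(x - 2)² - 49/32·(x - 2)³.
With (x - 2) = 3/2: S(7/2) = 461/256.

1.8008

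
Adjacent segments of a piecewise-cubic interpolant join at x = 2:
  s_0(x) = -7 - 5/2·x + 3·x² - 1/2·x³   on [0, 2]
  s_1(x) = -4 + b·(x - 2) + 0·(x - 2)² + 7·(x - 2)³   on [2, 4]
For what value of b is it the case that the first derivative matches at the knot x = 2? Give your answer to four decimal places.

s_0'(x) = -5/2 + 6·x - 3/2·x², so s_0'(2) = 7/2. On the right, s_1'(2) = b, so b = 7/2.

3.5000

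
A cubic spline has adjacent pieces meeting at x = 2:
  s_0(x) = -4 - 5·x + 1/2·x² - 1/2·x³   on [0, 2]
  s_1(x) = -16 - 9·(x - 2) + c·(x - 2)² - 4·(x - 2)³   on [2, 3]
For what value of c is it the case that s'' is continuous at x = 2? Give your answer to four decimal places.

-2.5000

s_0''(x) = 1 - 3·x, so s_0''(2) = -5. On the right, s_1''(2) = 2c, so c = -5/2.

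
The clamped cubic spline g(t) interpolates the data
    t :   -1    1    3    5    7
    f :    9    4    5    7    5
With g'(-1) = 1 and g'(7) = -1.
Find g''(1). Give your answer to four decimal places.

Put M_i = g'' at the i-th knot. Here h = (2, 2, 2, 2) and Δ = (-5/2, 1/2, 1, -1), so the interior equations h_(i-1)·M_(i-1) + 2(h_(i-1)+h_i)·M_i + h_i·M_(i+1) = 6(Δ_i − Δ_(i-1)) read
  2·M_0 + 8·M_1 + 2·M_2 = 6(Δ_1 - Δ_0) = 18
  2·M_1 + 8·M_2 + 2·M_3 = 6(Δ_2 - Δ_1) = 3
  2·M_2 + 8·M_3 + 2·M_4 = 6(Δ_3 - Δ_2) = -12
Clamped end conditions give two more equations: 2h_0·M_0 + h_0·M_1 = 6(Δ_0 - g'(-1)) = -21 and h_3·M_3 + 2h_3·M_4 = 6(g'(7) - Δ_3) = 0.
Solving: M_0 = -205/28, M_1 = 29/7, M_2 = -1/4, M_3 = -23/14, M_4 = 23/28.

4.1429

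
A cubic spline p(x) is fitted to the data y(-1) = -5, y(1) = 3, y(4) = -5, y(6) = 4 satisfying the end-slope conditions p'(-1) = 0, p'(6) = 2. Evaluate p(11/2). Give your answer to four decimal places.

2.1729

Put M_i = p'' at the i-th knot. Here h = (2, 3, 2) and Δ = (4, -8/3, 9/2), so the interior equations h_(i-1)·M_(i-1) + 2(h_(i-1)+h_i)·M_i + h_i·M_(i+1) = 6(Δ_i − Δ_(i-1)) read
  2·M_0 + 10·M_1 + 3·M_2 = 6(Δ_1 - Δ_0) = -40
  3·M_1 + 10·M_2 + 2·M_3 = 6(Δ_2 - Δ_1) = 43
Clamped end conditions give two more equations: 2h_0·M_0 + h_0·M_1 = 6(Δ_0 - p'(-1)) = 24 and h_2·M_2 + 2h_2·M_3 = 6(p'(6) - Δ_2) = -15.
Solving: M_0 = 989/96, M_1 = -413/48, M_2 = 407/48, M_3 = -767/96.
On [4, 6], p(x) = -5 + 145/96·(x - 4) + 407/96·(x - 4)² - 527/384·(x - 4)³.
With (x - 4) = 3/2: p(11/2) = 2225/1024.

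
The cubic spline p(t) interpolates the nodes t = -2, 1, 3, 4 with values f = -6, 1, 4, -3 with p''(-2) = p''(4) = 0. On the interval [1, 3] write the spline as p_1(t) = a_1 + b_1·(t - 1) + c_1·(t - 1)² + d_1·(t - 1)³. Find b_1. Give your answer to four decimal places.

Let M_i = p''(x_i). Step sizes h_i = 3, 2, 1; slopes of the chords Δ_i = (y_(i+1) - y_i)/h_i = 7/3, 3/2, -7.
  3·M_0 + 10·M_1 + 2·M_2 = 6(Δ_1 - Δ_0) = -5
  2·M_1 + 6·M_2 + 1·M_3 = 6(Δ_2 - Δ_1) = -51
Natural end conditions: M_0 = M_3 = 0.
Forward elimination and back-substitution give M_0 = 0, M_1 = 9/7, M_2 = -125/14, M_3 = 0.
On [1, 3], with p_1(t) = a_1 + b_1·(t - 1) + c_1·(t - 1)² + d_1·(t - 1)³: c_1 = M_1/2 = 9/14, d_1 = (M_2 - M_1)/(6h_1) = -143/168, b_1 = Δ_1 - h_1(2M_1 + M_2)/6 = 76/21.

3.6190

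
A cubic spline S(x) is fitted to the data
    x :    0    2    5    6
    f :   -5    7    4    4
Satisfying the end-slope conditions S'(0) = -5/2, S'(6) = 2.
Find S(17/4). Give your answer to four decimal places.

6.0886

Write M_i for S''(x_i). With h_i = 2, 3, 1 and divided differences Δ_i = 6, -1, 0, the continuity of S' gives the tridiagonal system
  2·M_0 + 10·M_1 + 3·M_2 = 6(Δ_1 - Δ_0) = -42
  3·M_1 + 8·M_2 + 1·M_3 = 6(Δ_2 - Δ_1) = 6
Clamped end conditions give two more equations: 2h_0·M_0 + h_0·M_1 = 6(Δ_0 - S'(0)) = 51 and h_2·M_2 + 2h_2·M_3 = 6(S'(6) - Δ_2) = 12.
Hence M_0 = 222/13, M_1 = -225/26, M_2 = 45/13, M_3 = 111/26.
On [2, 5], S(x) = 7 + 77/13·(x - 2) - 225/52·(x - 2)² + 35/52·(x - 2)³.
With (x - 2) = 9/4: S(17/4) = 20263/3328.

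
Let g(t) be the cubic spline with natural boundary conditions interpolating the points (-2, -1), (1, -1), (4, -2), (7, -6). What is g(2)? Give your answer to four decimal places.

-1.0914

Put M_i = g'' at the i-th knot. Here h = (3, 3, 3) and Δ = (0, -1/3, -4/3), so the interior equations h_(i-1)·M_(i-1) + 2(h_(i-1)+h_i)·M_i + h_i·M_(i+1) = 6(Δ_i − Δ_(i-1)) read
  3·M_0 + 12·M_1 + 3·M_2 = 6(Δ_1 - Δ_0) = -2
  3·M_1 + 12·M_2 + 3·M_3 = 6(Δ_2 - Δ_1) = -6
Natural end conditions: M_0 = M_3 = 0.
Solving the tridiagonal system: M_0 = 0, M_1 = -2/45, M_2 = -22/45, M_3 = 0.
On [1, 4], g(t) = -1 - 2/45·(t - 1) - 1/45·(t - 1)² - 2/81·(t - 1)³.
With (t - 1) = 1: g(2) = -442/405.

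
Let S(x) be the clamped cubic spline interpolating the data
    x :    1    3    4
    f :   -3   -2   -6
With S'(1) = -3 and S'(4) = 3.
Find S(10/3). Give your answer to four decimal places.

Let σ_i = S''(x_i). Step sizes h_i = 2, 1; slopes of the chords Δ_i = (y_(i+1) - y_i)/h_i = 1/2, -4.
  2·σ_0 + 6·σ_1 + 1·σ_2 = 6(Δ_1 - Δ_0) = -27
Clamped end conditions give two more equations: 2h_0·σ_0 + h_0·σ_1 = 6(Δ_0 - S'(1)) = 21 and h_1·σ_1 + 2h_1·σ_2 = 6(S'(4) - Δ_1) = 42.
Solving the tridiagonal system: σ_0 = 47/4, σ_1 = -13, σ_2 = 55/2.
On [3, 4], S(x) = -2 - 17/4·(x - 3) - 13/2·(x - 3)² + 27/4·(x - 3)³.
With (x - 3) = 1/3: S(10/3) = -35/9.

-3.8889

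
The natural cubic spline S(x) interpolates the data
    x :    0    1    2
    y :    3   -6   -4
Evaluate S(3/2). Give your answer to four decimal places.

-6.0313

Let M_i = S''(x_i). Step sizes h_i = 1, 1; slopes of the chords Δ_i = (y_(i+1) - y_i)/h_i = -9, 2.
  1·M_0 + 4·M_1 + 1·M_2 = 6(Δ_1 - Δ_0) = 66
Natural end conditions: M_0 = M_2 = 0.
Forward elimination and back-substitution give M_0 = 0, M_1 = 33/2, M_2 = 0.
On [1, 2], S(x) = -6 - 7/2·(x - 1) + 33/4·(x - 1)² - 11/4·(x - 1)³.
With (x - 1) = 1/2: S(3/2) = -193/32.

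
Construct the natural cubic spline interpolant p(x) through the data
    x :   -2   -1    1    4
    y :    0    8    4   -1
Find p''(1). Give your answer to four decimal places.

2.3571

Write m_i for p''(x_i). With h_i = 1, 2, 3 and divided differences Δ_i = 8, -2, -5/3, the continuity of p' gives the tridiagonal system
  1·m_0 + 6·m_1 + 2·m_2 = 6(Δ_1 - Δ_0) = -60
  2·m_1 + 10·m_2 + 3·m_3 = 6(Δ_2 - Δ_1) = 2
Natural end conditions: m_0 = m_3 = 0.
Hence m_0 = 0, m_1 = -151/14, m_2 = 33/14, m_3 = 0.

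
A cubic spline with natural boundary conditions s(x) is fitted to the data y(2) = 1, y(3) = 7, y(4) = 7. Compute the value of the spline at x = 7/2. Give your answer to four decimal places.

Let m_i = s''(x_i). Step sizes h_i = 1, 1; slopes of the chords Δ_i = (y_(i+1) - y_i)/h_i = 6, 0.
  1·m_0 + 4·m_1 + 1·m_2 = 6(Δ_1 - Δ_0) = -36
Natural end conditions: m_0 = m_2 = 0.
Forward elimination and back-substitution give m_0 = 0, m_1 = -9, m_2 = 0.
On [3, 4], s(x) = 7 + 3·(x - 3) - 9/2·(x - 3)² + 3/2·(x - 3)³.
With (x - 3) = 1/2: s(7/2) = 121/16.

7.5625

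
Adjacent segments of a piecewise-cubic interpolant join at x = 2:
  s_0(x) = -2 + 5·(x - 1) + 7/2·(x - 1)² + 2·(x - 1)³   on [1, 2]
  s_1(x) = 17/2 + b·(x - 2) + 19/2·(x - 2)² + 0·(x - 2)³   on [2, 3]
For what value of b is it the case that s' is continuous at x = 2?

s_0'(x) = 5 + 7·(x - 1) + 6·(x - 1)², so s_0'(2) = 18. On the right, s_1'(2) = b, so b = 18.

18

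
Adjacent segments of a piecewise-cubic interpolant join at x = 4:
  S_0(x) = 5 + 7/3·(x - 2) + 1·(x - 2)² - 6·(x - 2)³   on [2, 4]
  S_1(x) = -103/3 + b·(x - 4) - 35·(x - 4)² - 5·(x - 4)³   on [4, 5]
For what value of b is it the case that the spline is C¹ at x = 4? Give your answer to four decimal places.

S_0'(x) = 7/3 + 2·(x - 2) - 18·(x - 2)², so S_0'(4) = -197/3. On the right, S_1'(4) = b, so b = -197/3.

-65.6667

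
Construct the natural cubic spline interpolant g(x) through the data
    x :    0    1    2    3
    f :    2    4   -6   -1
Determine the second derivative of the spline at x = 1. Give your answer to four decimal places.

-25.2000

Put m_i = g'' at the i-th knot. Here h = (1, 1, 1) and Δ = (2, -10, 5), so the interior equations h_(i-1)·m_(i-1) + 2(h_(i-1)+h_i)·m_i + h_i·m_(i+1) = 6(Δ_i − Δ_(i-1)) read
  1·m_0 + 4·m_1 + 1·m_2 = 6(Δ_1 - Δ_0) = -72
  1·m_1 + 4·m_2 + 1·m_3 = 6(Δ_2 - Δ_1) = 90
Natural end conditions: m_0 = m_3 = 0.
Solving the tridiagonal system: m_0 = 0, m_1 = -126/5, m_2 = 144/5, m_3 = 0.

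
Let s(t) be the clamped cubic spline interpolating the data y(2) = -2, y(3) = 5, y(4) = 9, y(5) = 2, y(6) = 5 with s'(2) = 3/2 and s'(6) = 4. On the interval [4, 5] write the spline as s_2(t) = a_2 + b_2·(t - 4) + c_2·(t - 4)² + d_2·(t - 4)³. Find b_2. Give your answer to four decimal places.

Let σ_i = s''(x_i). Step sizes h_i = 1, 1, 1, 1; slopes of the chords Δ_i = (y_(i+1) - y_i)/h_i = 7, 4, -7, 3.
  1·σ_0 + 4·σ_1 + 1·σ_2 = 6(Δ_1 - Δ_0) = -18
  1·σ_1 + 4·σ_2 + 1·σ_3 = 6(Δ_2 - Δ_1) = -66
  1·σ_2 + 4·σ_3 + 1·σ_4 = 6(Δ_3 - Δ_2) = 60
Clamped end conditions give two more equations: 2h_0·σ_0 + h_0·σ_1 = 6(Δ_0 - s'(2)) = 33 and h_3·σ_3 + 2h_3·σ_4 = 6(s'(6) - Δ_3) = 6.
Solving the tridiagonal system: σ_0 = 1031/56, σ_1 = -107/28, σ_2 = -169/8, σ_3 = 625/28, σ_4 = -457/56.
On [4, 5], with s_2(t) = a_2 + b_2·(t - 4) + c_2·(t - 4)² + d_2·(t - 4)³: c_2 = σ_2/2 = -169/16, d_2 = (σ_3 - σ_2)/(6h_2) = 811/112, b_2 = Δ_2 - h_2(2σ_2 + σ_3)/6 = -103/28.

-3.6786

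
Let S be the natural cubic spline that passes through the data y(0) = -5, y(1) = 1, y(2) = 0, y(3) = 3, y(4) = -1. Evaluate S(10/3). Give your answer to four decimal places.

2.5132

With M_i denoting the second derivative at x_i, h_i = 1, 1, 1, 1, and Δ_i = (y_(i+1) − y_i)/h_i = 6, -1, 3, -4:
  1·M_0 + 4·M_1 + 1·M_2 = 6(Δ_1 - Δ_0) = -42
  1·M_1 + 4·M_2 + 1·M_3 = 6(Δ_2 - Δ_1) = 24
  1·M_2 + 4·M_3 + 1·M_4 = 6(Δ_3 - Δ_2) = -42
Natural end conditions: M_0 = M_4 = 0.
Forward elimination and back-substitution give M_0 = 0, M_1 = -96/7, M_2 = 90/7, M_3 = -96/7, M_4 = 0.
On [3, 4], S(t) = 3 + 4/7·(t - 3) - 48/7·(t - 3)² + 16/7·(t - 3)³.
With (t - 3) = 1/3: S(10/3) = 475/189.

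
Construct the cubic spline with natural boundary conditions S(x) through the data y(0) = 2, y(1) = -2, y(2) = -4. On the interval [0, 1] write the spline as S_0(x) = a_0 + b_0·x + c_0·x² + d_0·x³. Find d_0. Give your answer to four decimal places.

0.5000

Let M_i = S''(x_i). Step sizes h_i = 1, 1; slopes of the chords Δ_i = (y_(i+1) - y_i)/h_i = -4, -2.
  1·M_0 + 4·M_1 + 1·M_2 = 6(Δ_1 - Δ_0) = 12
Natural end conditions: M_0 = M_2 = 0.
Solving the tridiagonal system: M_0 = 0, M_1 = 3, M_2 = 0.
On [0, 1], with S_0(x) = a_0 + b_0·x + c_0·x² + d_0·x³: c_0 = M_0/2 = 0, d_0 = (M_1 - M_0)/(6h_0) = 1/2, b_0 = Δ_0 - h_0(2M_0 + M_1)/6 = -9/2.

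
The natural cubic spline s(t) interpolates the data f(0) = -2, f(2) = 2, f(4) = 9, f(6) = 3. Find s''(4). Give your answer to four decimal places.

Put M_i = s'' at the i-th knot. Here h = (2, 2, 2) and Δ = (2, 7/2, -3), so the interior equations h_(i-1)·M_(i-1) + 2(h_(i-1)+h_i)·M_i + h_i·M_(i+1) = 6(Δ_i − Δ_(i-1)) read
  2·M_0 + 8·M_1 + 2·M_2 = 6(Δ_1 - Δ_0) = 9
  2·M_1 + 8·M_2 + 2·M_3 = 6(Δ_2 - Δ_1) = -39
Natural end conditions: M_0 = M_3 = 0.
Solving: M_0 = 0, M_1 = 5/2, M_2 = -11/2, M_3 = 0.

-5.5000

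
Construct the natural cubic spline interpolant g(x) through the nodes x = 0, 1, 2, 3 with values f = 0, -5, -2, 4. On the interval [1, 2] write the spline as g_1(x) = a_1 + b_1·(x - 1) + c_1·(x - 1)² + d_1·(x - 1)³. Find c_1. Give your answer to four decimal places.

5.8000

Put σ_i = g'' at the i-th knot. Here h = (1, 1, 1) and Δ = (-5, 3, 6), so the interior equations h_(i-1)·σ_(i-1) + 2(h_(i-1)+h_i)·σ_i + h_i·σ_(i+1) = 6(Δ_i − Δ_(i-1)) read
  1·σ_0 + 4·σ_1 + 1·σ_2 = 6(Δ_1 - Δ_0) = 48
  1·σ_1 + 4·σ_2 + 1·σ_3 = 6(Δ_2 - Δ_1) = 18
Natural end conditions: σ_0 = σ_3 = 0.
Hence σ_0 = 0, σ_1 = 58/5, σ_2 = 8/5, σ_3 = 0.
On [1, 2], with g_1(x) = a_1 + b_1·(x - 1) + c_1·(x - 1)² + d_1·(x - 1)³: c_1 = σ_1/2 = 29/5, d_1 = (σ_2 - σ_1)/(6h_1) = -5/3, b_1 = Δ_1 - h_1(2σ_1 + σ_2)/6 = -17/15.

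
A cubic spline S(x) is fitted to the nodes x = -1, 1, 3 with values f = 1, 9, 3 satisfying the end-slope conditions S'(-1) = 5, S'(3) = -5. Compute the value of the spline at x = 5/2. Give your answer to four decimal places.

Let M_i = S''(x_i). Step sizes h_i = 2, 2; slopes of the chords Δ_i = (y_(i+1) - y_i)/h_i = 4, -3.
  2·M_0 + 8·M_1 + 2·M_2 = 6(Δ_1 - Δ_0) = -42
Clamped end conditions give two more equations: 2h_0·M_0 + h_0·M_1 = 6(Δ_0 - S'(-1)) = -6 and h_1·M_1 + 2h_1·M_2 = 6(S'(3) - Δ_1) = -12.
Solving the tridiagonal system: M_0 = 5/4, M_1 = -11/2, M_2 = -1/4.
On [1, 3], S(x) = 9 + 3/4·(x - 1) - 11/4·(x - 1)² + 7/16·(x - 1)³.
With (x - 1) = 3/2: S(5/2) = 693/128.

5.4141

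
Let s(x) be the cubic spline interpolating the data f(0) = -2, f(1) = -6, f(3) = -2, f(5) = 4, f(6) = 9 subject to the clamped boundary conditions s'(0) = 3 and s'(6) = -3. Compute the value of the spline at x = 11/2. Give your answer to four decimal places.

7.7472

Let σ_i = s''(x_i). Step sizes h_i = 1, 2, 2, 1; slopes of the chords Δ_i = (y_(i+1) - y_i)/h_i = -4, 2, 3, 5.
  1·σ_0 + 6·σ_1 + 2·σ_2 = 6(Δ_1 - Δ_0) = 36
  2·σ_1 + 8·σ_2 + 2·σ_3 = 6(Δ_2 - Δ_1) = 6
  2·σ_2 + 6·σ_3 + 1·σ_4 = 6(Δ_3 - Δ_2) = 12
Clamped end conditions give two more equations: 2h_0·σ_0 + h_0·σ_1 = 6(Δ_0 - s'(0)) = -42 and h_3·σ_3 + 2h_3·σ_4 = 6(s'(6) - Δ_3) = -48.
Forward elimination and back-substitution give σ_0 = -593/22, σ_1 = 131/11, σ_2 = -17/4, σ_3 = 89/11, σ_4 = -617/22.
On [5, 6], s(x) = 4 + 307/44·(x - 5) + 89/22·(x - 5)² - 265/44·(x - 5)³.
With (x - 5) = 1/2: s(11/2) = 2727/352.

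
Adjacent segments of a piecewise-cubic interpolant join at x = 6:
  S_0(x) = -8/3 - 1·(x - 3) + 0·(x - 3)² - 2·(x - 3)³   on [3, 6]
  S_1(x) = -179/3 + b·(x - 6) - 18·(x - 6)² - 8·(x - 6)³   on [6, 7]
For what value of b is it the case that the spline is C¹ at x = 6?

S_0'(x) = -1 + 0·(x - 3) - 6·(x - 3)², so S_0'(6) = -55. On the right, S_1'(6) = b, so b = -55.

-55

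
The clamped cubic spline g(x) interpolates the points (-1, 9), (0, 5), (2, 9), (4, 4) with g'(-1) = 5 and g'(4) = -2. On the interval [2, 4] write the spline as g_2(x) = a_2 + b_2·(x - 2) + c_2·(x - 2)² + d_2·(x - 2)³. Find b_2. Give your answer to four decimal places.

With m_i denoting the second derivative at x_i, h_i = 1, 2, 2, and Δ_i = (y_(i+1) − y_i)/h_i = -4, 2, -5/2:
  1·m_0 + 6·m_1 + 2·m_2 = 6(Δ_1 - Δ_0) = 36
  2·m_1 + 8·m_2 + 2·m_3 = 6(Δ_2 - Δ_1) = -27
Clamped end conditions give two more equations: 2h_0·m_0 + h_0·m_1 = 6(Δ_0 - g'(-1)) = -54 and h_2·m_2 + 2h_2·m_3 = 6(g'(4) - Δ_2) = 3.
Hence m_0 = -787/23, m_1 = 332/23, m_2 = -377/46, m_3 = 223/46.
On [2, 4], with g_2(x) = a_2 + b_2·(x - 2) + c_2·(x - 2)² + d_2·(x - 2)³: c_2 = m_2/2 = -377/92, d_2 = (m_3 - m_2)/(6h_2) = 25/23, b_2 = Δ_2 - h_2(2m_2 + m_3)/6 = 31/23.

1.3478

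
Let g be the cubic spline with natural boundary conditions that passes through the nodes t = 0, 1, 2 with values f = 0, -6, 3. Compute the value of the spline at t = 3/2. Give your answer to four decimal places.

-2.9063

With m_i denoting the second derivative at x_i, h_i = 1, 1, and Δ_i = (y_(i+1) − y_i)/h_i = -6, 9:
  1·m_0 + 4·m_1 + 1·m_2 = 6(Δ_1 - Δ_0) = 90
Natural end conditions: m_0 = m_2 = 0.
Hence m_0 = 0, m_1 = 45/2, m_2 = 0.
On [1, 2], g(t) = -6 + 3/2·(t - 1) + 45/4·(t - 1)² - 15/4·(t - 1)³.
With (t - 1) = 1/2: g(3/2) = -93/32.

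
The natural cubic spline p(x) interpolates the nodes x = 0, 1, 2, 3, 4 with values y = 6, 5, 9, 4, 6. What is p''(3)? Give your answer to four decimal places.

15.6429

Let σ_i = p''(x_i). Step sizes h_i = 1, 1, 1, 1; slopes of the chords Δ_i = (y_(i+1) - y_i)/h_i = -1, 4, -5, 2.
  1·σ_0 + 4·σ_1 + 1·σ_2 = 6(Δ_1 - Δ_0) = 30
  1·σ_1 + 4·σ_2 + 1·σ_3 = 6(Δ_2 - Δ_1) = -54
  1·σ_2 + 4·σ_3 + 1·σ_4 = 6(Δ_3 - Δ_2) = 42
Natural end conditions: σ_0 = σ_4 = 0.
Solving: σ_0 = 0, σ_1 = 177/14, σ_2 = -144/7, σ_3 = 219/14, σ_4 = 0.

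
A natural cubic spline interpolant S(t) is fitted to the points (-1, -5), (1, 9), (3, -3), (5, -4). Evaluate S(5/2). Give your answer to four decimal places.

0.2656

Let M_i = S''(x_i). Step sizes h_i = 2, 2, 2; slopes of the chords Δ_i = (y_(i+1) - y_i)/h_i = 7, -6, -1/2.
  2·M_0 + 8·M_1 + 2·M_2 = 6(Δ_1 - Δ_0) = -78
  2·M_1 + 8·M_2 + 2·M_3 = 6(Δ_2 - Δ_1) = 33
Natural end conditions: M_0 = M_3 = 0.
Hence M_0 = 0, M_1 = -23/2, M_2 = 7, M_3 = 0.
On [1, 3], S(t) = 9 - 2/3·(t - 1) - 23/4·(t - 1)² + 37/24·(t - 1)³.
With (t - 1) = 3/2: S(5/2) = 17/64.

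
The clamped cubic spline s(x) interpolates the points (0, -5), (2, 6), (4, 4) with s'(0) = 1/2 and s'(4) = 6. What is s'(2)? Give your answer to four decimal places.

1.7500

Write M_i for s''(x_i). With h_i = 2, 2 and divided differences Δ_i = 11/2, -1, the continuity of s' gives the tridiagonal system
  2·M_0 + 8·M_1 + 2·M_2 = 6(Δ_1 - Δ_0) = -39
Clamped end conditions give two more equations: 2h_0·M_0 + h_0·M_1 = 6(Δ_0 - s'(0)) = 30 and h_1·M_1 + 2h_1·M_2 = 6(s'(4) - Δ_1) = 42.
Solving: M_0 = 55/4, M_1 = -25/2, M_2 = 67/4.
On [2, 4], s'(x) = b_1 + 2c_1·(x - 2) + 3d_1·(x - 2)² with b_1 = Δ_1 - h_1(2M_1 + M_2)/6 = 7/4, c_1 = M_1/2 = -25/4, d_1 = (M_2 - M_1)/(6h_1) = 39/16. So s'(2) = 7/4.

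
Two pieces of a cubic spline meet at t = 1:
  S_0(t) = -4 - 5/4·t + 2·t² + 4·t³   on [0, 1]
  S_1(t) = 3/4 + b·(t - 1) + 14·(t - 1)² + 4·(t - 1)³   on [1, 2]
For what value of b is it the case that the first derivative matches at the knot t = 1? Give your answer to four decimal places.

S_0'(t) = -5/4 + 4·t + 12·t², so S_0'(1) = 59/4. On the right, S_1'(1) = b, so b = 59/4.

14.7500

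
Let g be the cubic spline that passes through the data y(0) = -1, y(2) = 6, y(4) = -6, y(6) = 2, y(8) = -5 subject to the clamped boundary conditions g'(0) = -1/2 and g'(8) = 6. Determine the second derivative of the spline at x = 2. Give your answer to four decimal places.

Write M_i for g''(x_i). With h_i = 2, 2, 2, 2 and divided differences Δ_i = 7/2, -6, 4, -7/2, the continuity of g' gives the tridiagonal system
  2·M_0 + 8·M_1 + 2·M_2 = 6(Δ_1 - Δ_0) = -57
  2·M_1 + 8·M_2 + 2·M_3 = 6(Δ_2 - Δ_1) = 60
  2·M_2 + 8·M_3 + 2·M_4 = 6(Δ_3 - Δ_2) = -45
Clamped end conditions give two more equations: 2h_0·M_0 + h_0·M_1 = 6(Δ_0 - g'(0)) = 24 and h_3·M_3 + 2h_3·M_4 = 6(g'(8) - Δ_3) = 57.
Forward elimination and back-substitution give M_0 = 1459/112, M_1 = -787/56, M_2 = 235/16, M_3 = -823/56, M_4 = 2419/112.

-14.0536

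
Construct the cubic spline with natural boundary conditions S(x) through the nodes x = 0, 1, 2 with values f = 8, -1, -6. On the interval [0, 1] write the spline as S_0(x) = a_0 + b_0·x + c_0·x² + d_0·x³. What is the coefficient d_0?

Put m_i = S'' at the i-th knot. Here h = (1, 1) and Δ = (-9, -5), so the interior equations h_(i-1)·m_(i-1) + 2(h_(i-1)+h_i)·m_i + h_i·m_(i+1) = 6(Δ_i − Δ_(i-1)) read
  1·m_0 + 4·m_1 + 1·m_2 = 6(Δ_1 - Δ_0) = 24
Natural end conditions: m_0 = m_2 = 0.
Forward elimination and back-substitution give m_0 = 0, m_1 = 6, m_2 = 0.
On [0, 1], with S_0(x) = a_0 + b_0·x + c_0·x² + d_0·x³: c_0 = m_0/2 = 0, d_0 = (m_1 - m_0)/(6h_0) = 1, b_0 = Δ_0 - h_0(2m_0 + m_1)/6 = -10.

1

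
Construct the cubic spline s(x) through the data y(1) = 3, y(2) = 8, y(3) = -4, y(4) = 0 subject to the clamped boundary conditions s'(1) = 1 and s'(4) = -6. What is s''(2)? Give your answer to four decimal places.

-46.6667

Put M_i = s'' at the i-th knot. Here h = (1, 1, 1) and Δ = (5, -12, 4), so the interior equations h_(i-1)·M_(i-1) + 2(h_(i-1)+h_i)·M_i + h_i·M_(i+1) = 6(Δ_i − Δ_(i-1)) read
  1·M_0 + 4·M_1 + 1·M_2 = 6(Δ_1 - Δ_0) = -102
  1·M_1 + 4·M_2 + 1·M_3 = 6(Δ_2 - Δ_1) = 96
Clamped end conditions give two more equations: 2h_0·M_0 + h_0·M_1 = 6(Δ_0 - s'(1)) = 24 and h_2·M_2 + 2h_2·M_3 = 6(s'(4) - Δ_2) = -60.
Solving the tridiagonal system: M_0 = 106/3, M_1 = -140/3, M_2 = 148/3, M_3 = -164/3.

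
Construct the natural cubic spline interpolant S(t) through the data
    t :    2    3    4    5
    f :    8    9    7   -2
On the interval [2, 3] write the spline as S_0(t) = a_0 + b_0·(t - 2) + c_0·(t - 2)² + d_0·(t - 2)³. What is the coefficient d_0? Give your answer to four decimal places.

-0.3333

Put M_i = S'' at the i-th knot. Here h = (1, 1, 1) and Δ = (1, -2, -9), so the interior equations h_(i-1)·M_(i-1) + 2(h_(i-1)+h_i)·M_i + h_i·M_(i+1) = 6(Δ_i − Δ_(i-1)) read
  1·M_0 + 4·M_1 + 1·M_2 = 6(Δ_1 - Δ_0) = -18
  1·M_1 + 4·M_2 + 1·M_3 = 6(Δ_2 - Δ_1) = -42
Natural end conditions: M_0 = M_3 = 0.
Solving the tridiagonal system: M_0 = 0, M_1 = -2, M_2 = -10, M_3 = 0.
On [2, 3], with S_0(t) = a_0 + b_0·(t - 2) + c_0·(t - 2)² + d_0·(t - 2)³: c_0 = M_0/2 = 0, d_0 = (M_1 - M_0)/(6h_0) = -1/3, b_0 = Δ_0 - h_0(2M_0 + M_1)/6 = 4/3.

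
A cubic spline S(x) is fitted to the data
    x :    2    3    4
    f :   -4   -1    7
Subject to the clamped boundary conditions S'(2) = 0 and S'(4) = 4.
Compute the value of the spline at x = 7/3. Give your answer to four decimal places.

-3.7593

Put M_i = S'' at the i-th knot. Here h = (1, 1) and Δ = (3, 8), so the interior equations h_(i-1)·M_(i-1) + 2(h_(i-1)+h_i)·M_i + h_i·M_(i+1) = 6(Δ_i − Δ_(i-1)) read
  1·M_0 + 4·M_1 + 1·M_2 = 6(Δ_1 - Δ_0) = 30
Clamped end conditions give two more equations: 2h_0·M_0 + h_0·M_1 = 6(Δ_0 - S'(2)) = 18 and h_1·M_1 + 2h_1·M_2 = 6(S'(4) - Δ_1) = -24.
Forward elimination and back-substitution give M_0 = 7/2, M_1 = 11, M_2 = -35/2.
On [2, 3], S(x) = -4 + 0·(x - 2) + 7/4·(x - 2)² + 5/4·(x - 2)³.
With (x - 2) = 1/3: S(7/3) = -203/54.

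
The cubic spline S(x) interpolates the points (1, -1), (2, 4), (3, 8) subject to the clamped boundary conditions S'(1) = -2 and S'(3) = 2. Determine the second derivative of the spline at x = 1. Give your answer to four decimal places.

Let m_i = S''(x_i). Step sizes h_i = 1, 1; slopes of the chords Δ_i = (y_(i+1) - y_i)/h_i = 5, 4.
  1·m_0 + 4·m_1 + 1·m_2 = 6(Δ_1 - Δ_0) = -6
Clamped end conditions give two more equations: 2h_0·m_0 + h_0·m_1 = 6(Δ_0 - S'(1)) = 42 and h_1·m_1 + 2h_1·m_2 = 6(S'(3) - Δ_1) = -12.
Solving the tridiagonal system: m_0 = 49/2, m_1 = -7, m_2 = -5/2.

24.5000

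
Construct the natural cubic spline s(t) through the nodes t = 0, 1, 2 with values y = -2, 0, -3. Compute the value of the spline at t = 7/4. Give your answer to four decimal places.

-1.9570

Put σ_i = s'' at the i-th knot. Here h = (1, 1) and Δ = (2, -3), so the interior equations h_(i-1)·σ_(i-1) + 2(h_(i-1)+h_i)·σ_i + h_i·σ_(i+1) = 6(Δ_i − Δ_(i-1)) read
  1·σ_0 + 4·σ_1 + 1·σ_2 = 6(Δ_1 - Δ_0) = -30
Natural end conditions: σ_0 = σ_2 = 0.
Forward elimination and back-substitution give σ_0 = 0, σ_1 = -15/2, σ_2 = 0.
On [1, 2], s(t) = 0 - 1/2·(t - 1) - 15/4·(t - 1)² + 5/4·(t - 1)³.
With (t - 1) = 3/4: s(7/4) = -501/256.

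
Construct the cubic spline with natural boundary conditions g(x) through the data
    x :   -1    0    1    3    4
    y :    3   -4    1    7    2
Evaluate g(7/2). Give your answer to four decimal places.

Write m_i for g''(x_i). With h_i = 1, 1, 2, 1 and divided differences Δ_i = -7, 5, 3, -5, the continuity of g' gives the tridiagonal system
  1·m_0 + 4·m_1 + 1·m_2 = 6(Δ_1 - Δ_0) = 72
  1·m_1 + 6·m_2 + 2·m_3 = 6(Δ_2 - Δ_1) = -12
  2·m_2 + 6·m_3 + 1·m_4 = 6(Δ_3 - Δ_2) = -48
Natural end conditions: m_0 = m_4 = 0.
Forward elimination and back-substitution give m_0 = 0, m_1 = 1140/61, m_2 = -168/61, m_3 = -432/61, m_4 = 0.
On [3, 4], g(x) = 7 - 161/61·(x - 3) - 216/61·(x - 3)² + 72/61·(x - 3)³.
With (x - 3) = 1/2: g(7/2) = 603/122.

4.9426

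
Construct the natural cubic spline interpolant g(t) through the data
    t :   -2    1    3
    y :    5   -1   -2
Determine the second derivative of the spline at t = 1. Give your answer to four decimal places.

Let σ_i = g''(x_i). Step sizes h_i = 3, 2; slopes of the chords Δ_i = (y_(i+1) - y_i)/h_i = -2, -1/2.
  3·σ_0 + 10·σ_1 + 2·σ_2 = 6(Δ_1 - Δ_0) = 9
Natural end conditions: σ_0 = σ_2 = 0.
Forward elimination and back-substitution give σ_0 = 0, σ_1 = 9/10, σ_2 = 0.

0.9000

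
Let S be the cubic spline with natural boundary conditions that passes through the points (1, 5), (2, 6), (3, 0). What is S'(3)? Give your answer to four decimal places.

-7.7500

With σ_i denoting the second derivative at x_i, h_i = 1, 1, and Δ_i = (y_(i+1) − y_i)/h_i = 1, -6:
  1·σ_0 + 4·σ_1 + 1·σ_2 = 6(Δ_1 - Δ_0) = -42
Natural end conditions: σ_0 = σ_2 = 0.
Forward elimination and back-substitution give σ_0 = 0, σ_1 = -21/2, σ_2 = 0.
On [2, 3], S'(x) = b_1 + 2c_1·(x - 2) + 3d_1·(x - 2)² with b_1 = Δ_1 - h_1(2σ_1 + σ_2)/6 = -5/2, c_1 = σ_1/2 = -21/4, d_1 = (σ_2 - σ_1)/(6h_1) = 7/4. So S'(3) = -31/4.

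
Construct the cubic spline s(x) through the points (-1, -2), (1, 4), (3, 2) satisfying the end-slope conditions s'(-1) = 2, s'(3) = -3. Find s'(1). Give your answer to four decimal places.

Let M_i = s''(x_i). Step sizes h_i = 2, 2; slopes of the chords Δ_i = (y_(i+1) - y_i)/h_i = 3, -1.
  2·M_0 + 8·M_1 + 2·M_2 = 6(Δ_1 - Δ_0) = -24
Clamped end conditions give two more equations: 2h_0·M_0 + h_0·M_1 = 6(Δ_0 - s'(-1)) = 6 and h_1·M_1 + 2h_1·M_2 = 6(s'(3) - Δ_1) = -12.
Hence M_0 = 13/4, M_1 = -7/2, M_2 = -5/4.
On [1, 3], s'(x) = b_1 + 2c_1·(x - 1) + 3d_1·(x - 1)² with b_1 = Δ_1 - h_1(2M_1 + M_2)/6 = 7/4, c_1 = M_1/2 = -7/4, d_1 = (M_2 - M_1)/(6h_1) = 3/16. So s'(1) = 7/4.

1.7500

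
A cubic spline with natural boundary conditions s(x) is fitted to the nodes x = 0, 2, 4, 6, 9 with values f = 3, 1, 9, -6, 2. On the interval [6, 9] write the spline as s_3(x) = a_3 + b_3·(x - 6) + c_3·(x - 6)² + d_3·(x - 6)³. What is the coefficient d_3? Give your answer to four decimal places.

-0.4777

Let m_i = s''(x_i). Step sizes h_i = 2, 2, 2, 3; slopes of the chords Δ_i = (y_(i+1) - y_i)/h_i = -1, 4, -15/2, 8/3.
  2·m_0 + 8·m_1 + 2·m_2 = 6(Δ_1 - Δ_0) = 30
  2·m_1 + 8·m_2 + 2·m_3 = 6(Δ_2 - Δ_1) = -69
  2·m_2 + 10·m_3 + 3·m_4 = 6(Δ_3 - Δ_2) = 61
Natural end conditions: m_0 = m_4 = 0.
Hence m_0 = 0, m_1 = 488/71, m_2 = -887/71, m_3 = 1221/142, m_4 = 0.
On [6, 9], with s_3(x) = a_3 + b_3·(x - 6) + c_3·(x - 6)² + d_3·(x - 6)³: c_3 = m_3/2 = 1221/284, d_3 = (m_4 - m_3)/(6h_3) = -407/852, b_3 = Δ_3 - h_3(2m_3 + m_4)/6 = -2527/426.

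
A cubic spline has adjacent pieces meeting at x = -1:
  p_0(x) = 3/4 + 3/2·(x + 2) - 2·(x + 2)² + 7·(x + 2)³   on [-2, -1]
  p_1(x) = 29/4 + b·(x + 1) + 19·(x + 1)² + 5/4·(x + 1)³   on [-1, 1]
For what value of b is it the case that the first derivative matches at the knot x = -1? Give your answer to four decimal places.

18.5000

p_0'(x) = 3/2 - 4·(x + 2) + 21·(x + 2)², so p_0'(-1) = 37/2. On the right, p_1'(-1) = b, so b = 37/2.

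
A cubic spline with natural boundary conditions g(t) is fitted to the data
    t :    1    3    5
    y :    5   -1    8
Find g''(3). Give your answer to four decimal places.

Write m_i for g''(x_i). With h_i = 2, 2 and divided differences Δ_i = -3, 9/2, the continuity of g' gives the tridiagonal system
  2·m_0 + 8·m_1 + 2·m_2 = 6(Δ_1 - Δ_0) = 45
Natural end conditions: m_0 = m_2 = 0.
Solving the tridiagonal system: m_0 = 0, m_1 = 45/8, m_2 = 0.

5.6250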